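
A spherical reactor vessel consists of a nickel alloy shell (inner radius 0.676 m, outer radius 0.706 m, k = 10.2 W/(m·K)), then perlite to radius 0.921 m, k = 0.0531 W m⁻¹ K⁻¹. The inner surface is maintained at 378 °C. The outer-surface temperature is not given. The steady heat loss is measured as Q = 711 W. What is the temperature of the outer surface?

T_out = 25.3 °C

Series resistances:
  R_nickel alloy = (1/0.676 − 1/0.706)/(4πk) = 0.06286/(4π·10.2) = 4.904×10^-4 K/W
  R_perlite = (1/0.706 − 1/0.921)/(4πk) = 0.3307/(4π·0.0531) = 0.4955 K/W
ΣR = 0.4960 K/W
ΔT = Q·ΣR = 711 × 0.4960 = 352.7 K
Heat flows outward, so T_out = T_in − ΔT = 378 − 352.7 = 25.3 °C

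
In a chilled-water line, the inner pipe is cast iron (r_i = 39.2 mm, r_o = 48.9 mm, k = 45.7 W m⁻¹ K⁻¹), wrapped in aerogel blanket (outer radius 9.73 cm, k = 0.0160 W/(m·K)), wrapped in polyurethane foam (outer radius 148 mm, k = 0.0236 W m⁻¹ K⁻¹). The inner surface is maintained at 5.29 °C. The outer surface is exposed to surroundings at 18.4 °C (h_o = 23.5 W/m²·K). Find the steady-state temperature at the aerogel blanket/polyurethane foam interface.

Resistance network (inner→outer):
  R'_cast iron = ln(0.0489/0.0392)/(2πk) = 0.2211/(2π·45.7) = 7.700×10^-4 m·K/W
  R'_aerogel blanket = ln(0.0973/0.0489)/(2πk) = 0.6880/(2π·0.0160) = 6.844 m·K/W
  R'_polyurethane foam = ln(0.148/0.0973)/(2πk) = 0.4194/(2π·0.0236) = 2.828 m·K/W
  R'_conv,out = 1/(2πr h) = 1/(2π·0.148·23.5) = 0.04576 m·K/W
ΣR = 7.700×10^-4 + 6.844 + 2.828 + 0.04576 = 9.719 m·K/W
Q' = ΔT/ΣR = (5.29 °C − 18.4 °C)/9.719 = -1.349 W/m
From the inner boundary to the aerogel blanket/polyurethane foam interface, ΣR_partial = 6.845 m·K/W.
T_interface = T_in − Q'·ΣR_partial = 5.29 °C − (-1.349)(6.845) = 14.5 °C

T = 14.5 °C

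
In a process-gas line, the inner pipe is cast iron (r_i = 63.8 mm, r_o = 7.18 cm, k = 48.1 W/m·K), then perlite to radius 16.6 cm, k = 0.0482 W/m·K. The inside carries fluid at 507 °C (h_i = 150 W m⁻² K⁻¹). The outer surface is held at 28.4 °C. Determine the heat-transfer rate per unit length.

Q' = 172 W/m

Resistance network (inner→outer):
  R'_conv,in = 1/(2πr h) = 1/(2π·0.0638·150) = 0.01663 m·K/W
  R'_cast iron = ln(0.0718/0.0638)/(2πk) = 0.1181/(2π·48.1) = 3.909×10^-4 m·K/W
  R'_perlite = ln(0.166/0.0718)/(2πk) = 0.8381/(2π·0.0482) = 2.767 m·K/W
ΣR = 0.01663 + 3.909×10^-4 + 2.767 = 2.784 m·K/W
Q' = ΔT/ΣR = (507 °C − 28.4 °C)/2.784 = 172 W/m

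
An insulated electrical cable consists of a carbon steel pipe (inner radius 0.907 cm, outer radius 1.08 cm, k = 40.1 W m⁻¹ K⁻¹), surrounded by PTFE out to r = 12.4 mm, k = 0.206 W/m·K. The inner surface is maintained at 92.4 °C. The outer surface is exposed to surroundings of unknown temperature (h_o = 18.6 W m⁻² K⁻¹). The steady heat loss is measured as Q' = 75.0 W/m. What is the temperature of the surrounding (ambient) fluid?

Series resistances:
  R'_carbon steel = ln(0.0108/0.00907)/(2πk) = 0.1746/(2π·40.1) = 6.929×10^-4 m·K/W
  R'_PTFE = ln(0.0124/0.0108)/(2πk) = 0.1382/(2π·0.206) = 0.1067 m·K/W
  R'_conv,out = 1/(2πr h) = 1/(2π·0.0124·18.6) = 0.6901 m·K/W
ΣR = 0.7975 m·K/W
ΔT = Q'·ΣR = 75.0 × 0.7975 = 59.81 K
Heat flows outward, so T_out = T_in − ΔT = 92.4 − 59.81 = 32.6 °C

T_out = 32.6 °C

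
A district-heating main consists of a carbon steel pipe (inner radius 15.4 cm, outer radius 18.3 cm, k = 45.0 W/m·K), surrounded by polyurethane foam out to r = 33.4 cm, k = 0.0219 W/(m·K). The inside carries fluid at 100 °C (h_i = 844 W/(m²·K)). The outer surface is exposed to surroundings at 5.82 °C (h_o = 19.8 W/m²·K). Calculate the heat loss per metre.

Q' = 21.4 W/m

Series thermal resistances, inner to outer:
  R'_conv,in = 1/(2πr h) = 1/(2π·0.154·844) = 0.001224 m·K/W
  R'_carbon steel = ln(0.183/0.154)/(2πk) = 0.1725/(2π·45.0) = 6.102×10^-4 m·K/W
  R'_polyurethane foam = ln(0.334/0.183)/(2πk) = 0.6017/(2π·0.0219) = 4.372 m·K/W
  R'_conv,out = 1/(2πr h) = 1/(2π·0.334·19.8) = 0.02407 m·K/W
ΣR = 0.001224 + 6.102×10^-4 + 4.372 + 0.02407 = 4.398 m·K/W
Q' = ΔT/ΣR = (100 °C − 5.82 °C)/4.398 = 21.4 W/m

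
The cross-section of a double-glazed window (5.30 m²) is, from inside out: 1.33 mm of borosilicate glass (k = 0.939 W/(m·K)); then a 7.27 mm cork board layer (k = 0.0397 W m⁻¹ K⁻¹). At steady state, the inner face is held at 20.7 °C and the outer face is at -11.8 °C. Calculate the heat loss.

Q = 933 W

Resistance network (inner→outer):
  R_borosilicate glass = L/(kA) = 0.00133/(0.939·5.30) = 2.672×10^-4 K/W
  R_cork board = L/(kA) = 0.00727/(0.0397·5.30) = 0.03455 K/W
ΣR = 2.672×10^-4 + 0.03455 = 0.03482 K/W
Q = ΔT/ΣR = (20.7 °C − -11.8 °C)/0.03482 = 933 W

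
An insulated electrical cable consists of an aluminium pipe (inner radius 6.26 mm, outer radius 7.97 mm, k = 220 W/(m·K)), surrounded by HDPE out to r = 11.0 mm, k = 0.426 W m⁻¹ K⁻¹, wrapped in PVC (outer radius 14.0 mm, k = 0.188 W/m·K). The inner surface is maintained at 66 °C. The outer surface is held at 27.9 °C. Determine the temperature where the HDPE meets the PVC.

T = 51.9 °C

Series thermal resistances, inner to outer:
  R'_aluminium = ln(0.00797/0.00626)/(2πk) = 0.2415/(2π·220) = 1.747×10^-4 m·K/W
  R'_HDPE = ln(0.0110/0.00797)/(2πk) = 0.3222/(2π·0.426) = 0.1204 m·K/W
  R'_PVC = ln(0.0140/0.0110)/(2πk) = 0.2412/(2π·0.188) = 0.2042 m·K/W
ΣR = 1.747×10^-4 + 0.1204 + 0.2042 = 0.3248 m·K/W
Q' = ΔT/ΣR = (66 °C − 27.9 °C)/0.3248 = 117.3 W/m
From the inner boundary to the HDPE/PVC interface, ΣR_partial = 0.1206 m·K/W.
T_interface = T_in − Q'·ΣR_partial = 66 °C − (117.3)(0.1206) = 51.9 °C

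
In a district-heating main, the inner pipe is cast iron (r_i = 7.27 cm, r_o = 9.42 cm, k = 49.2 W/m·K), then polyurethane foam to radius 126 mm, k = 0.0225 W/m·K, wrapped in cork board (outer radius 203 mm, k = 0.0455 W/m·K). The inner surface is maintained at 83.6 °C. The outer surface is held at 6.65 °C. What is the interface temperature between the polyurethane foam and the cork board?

Series thermal resistances, inner to outer:
  R'_cast iron = ln(0.0942/0.0727)/(2πk) = 0.2591/(2π·49.2) = 8.381×10^-4 m·K/W
  R'_polyurethane foam = ln(0.126/0.0942)/(2πk) = 0.2909/(2π·0.0225) = 2.057 m·K/W
  R'_cork board = ln(0.203/0.126)/(2πk) = 0.4769/(2π·0.0455) = 1.668 m·K/W
ΣR = 8.381×10^-4 + 2.057 + 1.668 = 3.726 m·K/W
Q' = ΔT/ΣR = (83.6 °C − 6.65 °C)/3.726 = 20.65 W/m
From the inner boundary to the polyurethane foam/cork board interface, ΣR_partial = 2.058 m·K/W.
T_interface = T_in − Q'·ΣR_partial = 83.6 °C − (20.65)(2.058) = 41.1 °C

T = 41.1 °C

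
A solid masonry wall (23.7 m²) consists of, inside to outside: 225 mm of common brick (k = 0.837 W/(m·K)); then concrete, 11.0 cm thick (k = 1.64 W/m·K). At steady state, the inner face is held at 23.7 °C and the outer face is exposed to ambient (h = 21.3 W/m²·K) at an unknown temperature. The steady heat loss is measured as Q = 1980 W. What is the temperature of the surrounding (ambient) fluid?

Sum the resistances:
  R_common brick = L/(kA) = 0.225/(0.837·23.7) = 0.01134 K/W
  R_concrete = L/(kA) = 0.110/(1.64·23.7) = 0.002830 K/W
  R_conv,out = 1/(hA) = 1/(21.3·23.7) = 0.001981 K/W
ΣR = 0.01615 K/W
ΔT = Q·ΣR = 1980 × 0.01615 = 31.98 K
Heat flows outward, so T_out = T_in − ΔT = 23.7 − 31.98 = -8.28 °C

T_out = -8.28 °C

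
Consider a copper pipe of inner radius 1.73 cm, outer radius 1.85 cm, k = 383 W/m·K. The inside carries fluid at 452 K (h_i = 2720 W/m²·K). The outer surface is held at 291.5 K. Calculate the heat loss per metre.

Series thermal resistances, inner to outer:
  R'_conv,in = 1/(2πr h) = 1/(2π·0.0173·2720) = 0.003382 m·K/W
  R'_copper = ln(0.0185/0.0173)/(2πk) = 0.06706/(2π·383) = 2.787×10^-5 m·K/W
ΣR = 0.003382 + 2.787×10^-5 = 0.003410 m·K/W
Q' = ΔT/ΣR = (452 K − 291.5 K)/0.003410 = 47100 W/m

Q' = 47100 W/m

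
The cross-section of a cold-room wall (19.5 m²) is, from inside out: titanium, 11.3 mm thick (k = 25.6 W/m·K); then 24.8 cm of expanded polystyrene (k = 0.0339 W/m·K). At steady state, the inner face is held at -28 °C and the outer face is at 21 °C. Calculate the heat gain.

Q = 131 W

Series thermal resistances, inner to outer:
  R_titanium = L/(kA) = 0.0113/(25.6·19.5) = 2.264×10^-5 K/W
  R_expanded polystyrene = L/(kA) = 0.248/(0.0339·19.5) = 0.3752 K/W
ΣR = 2.264×10^-5 + 0.3752 = 0.3752 K/W
Q = ΔT/ΣR = (-28 °C − 21 °C)/0.3752 = -131 W
(Negative Q ⇒ heat flows inward; heat gain = 131 W.)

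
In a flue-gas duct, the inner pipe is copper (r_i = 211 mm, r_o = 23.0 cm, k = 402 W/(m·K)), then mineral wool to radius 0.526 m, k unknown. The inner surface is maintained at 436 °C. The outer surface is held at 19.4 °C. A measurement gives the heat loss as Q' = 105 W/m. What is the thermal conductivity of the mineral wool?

k = 0.0332 W/m·K

ΣR = ΔT/Q' = |436 − 19.4|/105 = 3.968 m·K/W
Known resistances:
  R'_copper = ln(0.230/0.211)/(2πk) = 0.08622/(2π·402) = 3.414×10^-5 m·K/W
R_mineral wool = ΣR − ΣR_known = 3.968 − 3.414×10^-5 = 3.968 m·K/W
ln(r₂/r₁)/(2πk) = 3.968 ⇒ k = 0.8272/(2π·3.968) = 0.0332 W/m·K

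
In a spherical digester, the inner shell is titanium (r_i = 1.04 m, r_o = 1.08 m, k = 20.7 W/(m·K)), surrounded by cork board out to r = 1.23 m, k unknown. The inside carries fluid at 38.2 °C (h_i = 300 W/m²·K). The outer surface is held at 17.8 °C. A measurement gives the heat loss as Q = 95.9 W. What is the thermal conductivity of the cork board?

ΣR = ΔT/Q = |38.2 − 17.8|/95.9 = 0.2127 K/W
Known resistances:
  R_conv,in = 1/(4πr²h) = 1/(4π·1.04²·300) = 2.452×10^-4 K/W
  R_titanium = (1/1.04 − 1/1.08)/(4πk) = 0.03561/(4π·20.7) = 1.369×10^-4 K/W
R_cork board = ΣR − ΣR_known = 0.2127 − 3.821×10^-4 = 0.2123 K/W
(1/r₁−1/r₂)/(4πk) = 0.2123 ⇒ k = 0.1129/(4π·0.2123) = 0.0423 W/m·K

k = 0.0423 W/m·K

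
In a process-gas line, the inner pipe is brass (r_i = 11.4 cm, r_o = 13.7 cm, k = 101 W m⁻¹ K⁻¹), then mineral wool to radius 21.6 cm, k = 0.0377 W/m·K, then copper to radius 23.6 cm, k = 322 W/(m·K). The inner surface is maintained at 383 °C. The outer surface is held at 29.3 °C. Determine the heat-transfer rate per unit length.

Q' = 184 W/m

Series thermal resistances, inner to outer:
  R'_brass = ln(0.137/0.114)/(2πk) = 0.1838/(2π·101) = 2.896×10^-4 m·K/W
  R'_mineral wool = ln(0.216/0.137)/(2πk) = 0.4553/(2π·0.0377) = 1.922 m·K/W
  R'_copper = ln(0.236/0.216)/(2πk) = 0.08855/(2π·322) = 4.377×10^-5 m·K/W
ΣR = 2.896×10^-4 + 1.922 + 4.377×10^-5 = 1.922 m·K/W
Q' = ΔT/ΣR = (383 °C − 29.3 °C)/1.922 = 184 W/m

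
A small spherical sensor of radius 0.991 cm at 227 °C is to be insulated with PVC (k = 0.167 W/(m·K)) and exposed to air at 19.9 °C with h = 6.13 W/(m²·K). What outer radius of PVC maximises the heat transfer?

r_cr = 5.45 cm

For a sphere, r_cr = 2k_ins/h = 2·0.167/6.13 = 0.0545 m = 5.45 cm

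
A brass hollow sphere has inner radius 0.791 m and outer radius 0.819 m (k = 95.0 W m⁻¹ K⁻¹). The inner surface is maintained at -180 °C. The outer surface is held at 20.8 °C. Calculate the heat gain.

Q = 5.55×10^6 W

Q = 4πk·ΔT/(1/r₁ − 1/r₂) = 4π × 95.0 × 200.8 / (1/0.791 − 1/0.819) = 5.55×10^6 W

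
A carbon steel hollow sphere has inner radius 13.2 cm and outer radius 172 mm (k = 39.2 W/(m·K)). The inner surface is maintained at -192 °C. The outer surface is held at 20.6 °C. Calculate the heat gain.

Q = 4πk·ΔT/(1/r₁ − 1/r₂) = 4π × 39.2 × 212.6 / (1/0.132 − 1/0.172) = 59400 W

Q = 59400 W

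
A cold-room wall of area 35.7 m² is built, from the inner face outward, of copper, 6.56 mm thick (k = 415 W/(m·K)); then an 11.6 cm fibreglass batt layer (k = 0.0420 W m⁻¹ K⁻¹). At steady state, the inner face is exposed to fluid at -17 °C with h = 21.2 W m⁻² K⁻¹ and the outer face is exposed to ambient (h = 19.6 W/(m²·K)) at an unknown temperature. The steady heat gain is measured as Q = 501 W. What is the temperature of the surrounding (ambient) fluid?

T_out = 23.1 °C

Series resistances:
  R_conv,in = 1/(hA) = 1/(21.2·35.7) = 0.001321 K/W
  R_copper = L/(kA) = 0.00656/(415·35.7) = 4.428×10^-7 K/W
  R_fibreglass batt = L/(kA) = 0.116/(0.0420·35.7) = 0.07736 K/W
  R_conv,out = 1/(hA) = 1/(19.6·35.7) = 0.001429 K/W
ΣR = 0.08012 K/W
ΔT = Q·ΣR = 501 × 0.08012 = 40.14 K
Heat flows inward, so T_out = T_in + ΔT = -17 + 40.14 = 23.1 °C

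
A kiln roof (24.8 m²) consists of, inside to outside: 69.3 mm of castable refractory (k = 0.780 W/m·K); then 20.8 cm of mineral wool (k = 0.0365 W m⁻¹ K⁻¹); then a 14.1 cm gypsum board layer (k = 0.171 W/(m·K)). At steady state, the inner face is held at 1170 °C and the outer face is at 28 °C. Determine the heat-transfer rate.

Resistance network (inner→outer):
  R_castable refractory = L/(kA) = 0.0693/(0.780·24.8) = 0.003583 K/W
  R_mineral wool = L/(kA) = 0.208/(0.0365·24.8) = 0.2298 K/W
  R_gypsum board = L/(kA) = 0.141/(0.171·24.8) = 0.03325 K/W
ΣR = 0.003583 + 0.2298 + 0.03325 = 0.2666 K/W
Q = ΔT/ΣR = (1170 °C − 28 °C)/0.2666 = 4280 W

Q = 4280 W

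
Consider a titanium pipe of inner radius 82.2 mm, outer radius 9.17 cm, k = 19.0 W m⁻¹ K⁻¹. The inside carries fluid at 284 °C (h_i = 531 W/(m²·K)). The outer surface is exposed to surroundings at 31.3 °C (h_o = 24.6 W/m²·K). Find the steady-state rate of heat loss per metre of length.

Q' = 3360 W/m

Resistance network (inner→outer):
  R'_conv,in = 1/(2πr h) = 1/(2π·0.0822·531) = 0.003646 m·K/W
  R'_titanium = ln(0.0917/0.0822)/(2πk) = 0.1094/(2π·19.0) = 9.161×10^-4 m·K/W
  R'_conv,out = 1/(2πr h) = 1/(2π·0.0917·24.6) = 0.07055 m·K/W
ΣR = 0.003646 + 9.161×10^-4 + 0.07055 = 0.07511 m·K/W
Q' = ΔT/ΣR = (284 °C − 31.3 °C)/0.07511 = 3360 W/m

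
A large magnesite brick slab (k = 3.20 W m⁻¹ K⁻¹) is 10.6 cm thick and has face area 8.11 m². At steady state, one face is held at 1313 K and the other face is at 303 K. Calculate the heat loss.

Q = 247 kW

Q = kA·ΔT/L = 3.20 × 8.11 × |1313 K − 303 K| / 0.106 = 2.47×10^5 W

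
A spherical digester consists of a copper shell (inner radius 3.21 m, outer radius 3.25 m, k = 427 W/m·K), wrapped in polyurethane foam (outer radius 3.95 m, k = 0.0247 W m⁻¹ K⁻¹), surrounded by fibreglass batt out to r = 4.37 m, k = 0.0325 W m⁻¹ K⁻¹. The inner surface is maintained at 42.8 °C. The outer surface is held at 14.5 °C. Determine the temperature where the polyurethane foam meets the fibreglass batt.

T = 21.7 °C

Series thermal resistances, inner to outer:
  R_copper = (1/3.21 − 1/3.25)/(4πk) = 0.003834/(4π·427) = 7.146×10^-7 K/W
  R_polyurethane foam = (1/3.25 − 1/3.95)/(4πk) = 0.05453/(4π·0.0247) = 0.1757 K/W
  R_fibreglass batt = (1/3.95 − 1/4.37)/(4πk) = 0.02433/(4π·0.0325) = 0.05958 K/W
ΣR = 7.146×10^-7 + 0.1757 + 0.05958 = 0.2353 K/W
Q = ΔT/ΣR = (42.8 °C − 14.5 °C)/0.2353 = 120.3 W
From the inner boundary to the polyurethane foam/fibreglass batt interface, ΣR_partial = 0.1757 K/W.
T_interface = T_in − Q·ΣR_partial = 42.8 °C − (120.3)(0.1757) = 21.7 °C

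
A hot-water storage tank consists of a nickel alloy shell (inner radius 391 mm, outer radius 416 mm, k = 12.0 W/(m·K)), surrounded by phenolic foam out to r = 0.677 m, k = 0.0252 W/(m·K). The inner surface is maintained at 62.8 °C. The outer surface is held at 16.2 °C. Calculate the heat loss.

Q = 15.9 W

Treat each layer as a resistance in series:
  R_nickel alloy = (1/0.391 − 1/0.416)/(4πk) = 0.1537/(4π·12.0) = 0.001019 K/W
  R_phenolic foam = (1/0.416 − 1/0.677)/(4πk) = 0.9267/(4π·0.0252) = 2.926 K/W
ΣR = 0.001019 + 2.926 = 2.927 K/W
Q = ΔT/ΣR = (62.8 °C − 16.2 °C)/2.927 = 15.9 W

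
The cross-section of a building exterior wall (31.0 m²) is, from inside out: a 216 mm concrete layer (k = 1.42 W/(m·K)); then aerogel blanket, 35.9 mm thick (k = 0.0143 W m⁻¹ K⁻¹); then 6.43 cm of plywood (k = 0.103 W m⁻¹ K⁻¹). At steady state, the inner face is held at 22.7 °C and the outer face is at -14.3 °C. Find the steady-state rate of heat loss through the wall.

Treat each layer as a resistance in series:
  R_concrete = L/(kA) = 0.216/(1.42·31.0) = 0.004907 K/W
  R_aerogel blanket = L/(kA) = 0.0359/(0.0143·31.0) = 0.08098 K/W
  R_plywood = L/(kA) = 0.0643/(0.103·31.0) = 0.02014 K/W
ΣR = 0.004907 + 0.08098 + 0.02014 = 0.1060 K/W
Q = ΔT/ΣR = (22.7 °C − -14.3 °C)/0.1060 = 349 W

Q = 349 W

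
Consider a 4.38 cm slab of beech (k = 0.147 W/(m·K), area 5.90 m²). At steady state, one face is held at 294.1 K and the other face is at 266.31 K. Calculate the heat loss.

Q = 550 W

Q = kA·ΔT/L = 0.147 × 5.90 × |294.1 K − 266.31 K| / 0.0438 = 550 W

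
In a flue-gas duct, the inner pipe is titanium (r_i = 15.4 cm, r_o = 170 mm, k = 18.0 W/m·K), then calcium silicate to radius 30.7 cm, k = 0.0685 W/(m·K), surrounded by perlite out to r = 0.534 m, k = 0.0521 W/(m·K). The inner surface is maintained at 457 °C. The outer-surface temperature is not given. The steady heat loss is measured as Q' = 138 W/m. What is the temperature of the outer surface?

Series resistances:
  R'_titanium = ln(0.170/0.154)/(2πk) = 0.09885/(2π·18.0) = 8.740×10^-4 m·K/W
  R'_calcium silicate = ln(0.307/0.170)/(2πk) = 0.5910/(2π·0.0685) = 1.373 m·K/W
  R'_perlite = ln(0.534/0.307)/(2πk) = 0.5535/(2π·0.0521) = 1.691 m·K/W
ΣR = 3.065 m·K/W
ΔT = Q'·ΣR = 138 × 3.065 = 423.0 K
Heat flows outward, so T_out = T_in − ΔT = 457 − 423.0 = 34.0 °C

T_out = 34.0 °C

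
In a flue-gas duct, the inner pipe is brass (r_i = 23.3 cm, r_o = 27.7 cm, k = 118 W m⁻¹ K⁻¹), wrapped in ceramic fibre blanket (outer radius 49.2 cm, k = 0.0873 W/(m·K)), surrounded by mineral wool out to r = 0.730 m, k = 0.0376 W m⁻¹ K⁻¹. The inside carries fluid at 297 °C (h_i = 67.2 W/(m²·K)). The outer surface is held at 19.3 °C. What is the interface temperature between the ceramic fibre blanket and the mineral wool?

Treat each layer as a resistance in series:
  R'_conv,in = 1/(2πr h) = 1/(2π·0.233·67.2) = 0.01016 m·K/W
  R'_brass = ln(0.277/0.233)/(2πk) = 0.1730/(2π·118) = 2.333×10^-4 m·K/W
  R'_ceramic fibre blanket = ln(0.492/0.277)/(2πk) = 0.5745/(2π·0.0873) = 1.047 m·K/W
  R'_mineral wool = ln(0.730/0.492)/(2πk) = 0.3946/(2π·0.0376) = 1.670 m·K/W
ΣR = 0.01016 + 2.333×10^-4 + 1.047 + 1.670 = 2.727 m·K/W
Q' = ΔT/ΣR = (297 °C − 19.3 °C)/2.727 = 101.8 W/m
From the inner boundary to the ceramic fibre blanket/mineral wool interface, ΣR_partial = 1.057 m·K/W.
T_interface = T_in − Q'·ΣR_partial = 297 °C − (101.8)(1.057) = 189 °C

T = 189 °C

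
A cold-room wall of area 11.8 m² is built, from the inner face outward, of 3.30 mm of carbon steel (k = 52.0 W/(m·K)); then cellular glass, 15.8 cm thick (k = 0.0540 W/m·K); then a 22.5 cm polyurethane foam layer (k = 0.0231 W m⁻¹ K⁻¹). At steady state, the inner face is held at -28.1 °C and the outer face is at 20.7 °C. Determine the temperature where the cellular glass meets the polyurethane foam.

T = -16.8 °C

Treat each layer as a resistance in series:
  R_carbon steel = L/(kA) = 0.00330/(52.0·11.8) = 5.378×10^-6 K/W
  R_cellular glass = L/(kA) = 0.158/(0.0540·11.8) = 0.2480 K/W
  R_polyurethane foam = L/(kA) = 0.225/(0.0231·11.8) = 0.8254 K/W
ΣR = 5.378×10^-6 + 0.2480 + 0.8254 = 1.073 K/W
Q = ΔT/ΣR = (-28.1 °C − 20.7 °C)/1.073 = -45.48 W
From the inner boundary to the cellular glass/polyurethane foam interface, ΣR_partial = 0.2480 K/W.
T_interface = T_in − Q·ΣR_partial = -28.1 °C − (-45.48)(0.2480) = -16.8 °C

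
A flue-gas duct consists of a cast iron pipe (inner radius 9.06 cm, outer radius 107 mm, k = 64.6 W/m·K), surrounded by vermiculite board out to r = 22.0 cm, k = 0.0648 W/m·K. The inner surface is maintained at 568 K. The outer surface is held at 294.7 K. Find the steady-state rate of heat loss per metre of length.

Series thermal resistances, inner to outer:
  R'_cast iron = ln(0.107/0.0906)/(2πk) = 0.1664/(2π·64.6) = 4.099×10^-4 m·K/W
  R'_vermiculite board = ln(0.220/0.107)/(2πk) = 0.7208/(2π·0.0648) = 1.770 m·K/W
ΣR = 4.099×10^-4 + 1.770 = 1.770 m·K/W
Q' = ΔT/ΣR = (568 K − 294.7 K)/1.770 = 154 W/m

Q' = 154 W/m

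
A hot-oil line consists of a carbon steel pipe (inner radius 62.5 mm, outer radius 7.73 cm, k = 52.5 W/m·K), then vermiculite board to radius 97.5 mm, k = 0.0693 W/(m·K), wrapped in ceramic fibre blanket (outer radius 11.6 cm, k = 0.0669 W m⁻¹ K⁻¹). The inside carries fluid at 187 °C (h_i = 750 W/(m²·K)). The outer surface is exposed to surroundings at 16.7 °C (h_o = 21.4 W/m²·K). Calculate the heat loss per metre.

Resistance network (inner→outer):
  R'_conv,in = 1/(2πr h) = 1/(2π·0.0625·750) = 0.003395 m·K/W
  R'_carbon steel = ln(0.0773/0.0625)/(2πk) = 0.2125/(2π·52.5) = 6.443×10^-4 m·K/W
  R'_vermiculite board = ln(0.0975/0.0773)/(2πk) = 0.2322/(2π·0.0693) = 0.5332 m·K/W
  R'_ceramic fibre blanket = ln(0.116/0.0975)/(2πk) = 0.1737/(2π·0.0669) = 0.4133 m·K/W
  R'_conv,out = 1/(2πr h) = 1/(2π·0.116·21.4) = 0.06411 m·K/W
ΣR = 0.003395 + 6.443×10^-4 + 0.5332 + 0.4133 + 0.06411 = 1.015 m·K/W
Q' = ΔT/ΣR = (187 °C − 16.7 °C)/1.015 = 168 W/m

Q' = 168 W/m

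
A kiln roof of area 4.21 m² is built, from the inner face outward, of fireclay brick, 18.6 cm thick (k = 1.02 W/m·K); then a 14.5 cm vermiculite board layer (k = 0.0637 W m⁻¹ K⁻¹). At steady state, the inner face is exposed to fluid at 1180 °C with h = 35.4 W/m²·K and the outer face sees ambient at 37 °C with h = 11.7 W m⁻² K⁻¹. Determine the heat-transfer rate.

Q = 1870 W

Treat each layer as a resistance in series:
  R_conv,in = 1/(hA) = 1/(35.4·4.21) = 0.006710 K/W
  R_fireclay brick = L/(kA) = 0.186/(1.02·4.21) = 0.04331 K/W
  R_vermiculite board = L/(kA) = 0.145/(0.0637·4.21) = 0.5407 K/W
  R_conv,out = 1/(hA) = 1/(11.7·4.21) = 0.02030 K/W
ΣR = 0.006710 + 0.04331 + 0.5407 + 0.02030 = 0.6110 K/W
Q = ΔT/ΣR = (1180 °C − 37 °C)/0.6110 = 1870 W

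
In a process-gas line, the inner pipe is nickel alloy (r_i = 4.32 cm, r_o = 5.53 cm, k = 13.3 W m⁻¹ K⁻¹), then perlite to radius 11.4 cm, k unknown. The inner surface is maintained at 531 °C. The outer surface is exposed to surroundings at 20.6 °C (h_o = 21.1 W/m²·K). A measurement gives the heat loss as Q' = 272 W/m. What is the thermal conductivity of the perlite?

k = 0.0637 W/m·K

ΣR = ΔT/Q' = |531 − 20.6|/272 = 1.876 m·K/W
Known resistances:
  R'_nickel alloy = ln(0.0553/0.0432)/(2πk) = 0.2469/(2π·13.3) = 0.002955 m·K/W
  R'_conv,out = 1/(2πr h) = 1/(2π·0.114·21.1) = 0.06617 m·K/W
R_perlite = ΣR − ΣR_known = 1.876 − 0.06913 = 1.807 m·K/W
ln(r₂/r₁)/(2πk) = 1.807 ⇒ k = 0.7234/(2π·1.807) = 0.0637 W/m·K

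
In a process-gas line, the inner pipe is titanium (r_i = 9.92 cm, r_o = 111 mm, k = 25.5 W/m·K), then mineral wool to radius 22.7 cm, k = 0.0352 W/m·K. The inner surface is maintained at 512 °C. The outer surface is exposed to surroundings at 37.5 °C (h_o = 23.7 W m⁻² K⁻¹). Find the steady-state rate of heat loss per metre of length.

Q' = 145 W/m

Treat each layer as a resistance in series:
  R'_titanium = ln(0.111/0.0992)/(2πk) = 0.1124/(2π·25.5) = 7.015×10^-4 m·K/W
  R'_mineral wool = ln(0.227/0.111)/(2πk) = 0.7154/(2π·0.0352) = 3.235 m·K/W
  R'_conv,out = 1/(2πr h) = 1/(2π·0.227·23.7) = 0.02958 m·K/W
ΣR = 7.015×10^-4 + 3.235 + 0.02958 = 3.265 m·K/W
Q' = ΔT/ΣR = (512 °C − 37.5 °C)/3.265 = 145 W/m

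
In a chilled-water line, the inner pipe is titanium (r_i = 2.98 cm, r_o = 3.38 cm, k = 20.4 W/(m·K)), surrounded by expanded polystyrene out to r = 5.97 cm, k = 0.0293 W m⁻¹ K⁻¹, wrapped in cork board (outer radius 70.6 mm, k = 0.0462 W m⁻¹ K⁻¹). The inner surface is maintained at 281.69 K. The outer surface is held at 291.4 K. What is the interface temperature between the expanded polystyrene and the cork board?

T = 289.9 K

Treat each layer as a resistance in series:
  R'_titanium = ln(0.0338/0.0298)/(2πk) = 0.1260/(2π·20.4) = 9.826×10^-4 m·K/W
  R'_expanded polystyrene = ln(0.0597/0.0338)/(2πk) = 0.5689/(2π·0.0293) = 3.090 m·K/W
  R'_cork board = ln(0.0706/0.0597)/(2πk) = 0.1677/(2π·0.0462) = 0.5777 m·K/W
ΣR = 9.826×10^-4 + 3.090 + 0.5777 = 3.669 m·K/W
Q' = ΔT/ΣR = (281.69 K − 291.4 K)/3.669 = -2.646 W/m
From the inner boundary to the expanded polystyrene/cork board interface, ΣR_partial = 3.091 m·K/W.
T_interface = T_in − Q'·ΣR_partial = 281.69 K − (-2.646)(3.091) = 289.9 K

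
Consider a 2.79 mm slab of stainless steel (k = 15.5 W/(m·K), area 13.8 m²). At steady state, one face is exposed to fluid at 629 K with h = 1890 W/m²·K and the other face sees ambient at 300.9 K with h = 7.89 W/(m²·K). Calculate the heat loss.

Series thermal resistances, inner to outer:
  R_conv,in = 1/(hA) = 1/(1890·13.8) = 3.834×10^-5 K/W
  R_stainless steel = L/(kA) = 0.00279/(15.5·13.8) = 1.304×10^-5 K/W
  R_conv,out = 1/(hA) = 1/(7.89·13.8) = 0.009184 K/W
ΣR = 3.834×10^-5 + 1.304×10^-5 + 0.009184 = 0.009235 K/W
Q = ΔT/ΣR = (629 K − 300.9 K)/0.009235 = 35500 W

Q = 35.5 kW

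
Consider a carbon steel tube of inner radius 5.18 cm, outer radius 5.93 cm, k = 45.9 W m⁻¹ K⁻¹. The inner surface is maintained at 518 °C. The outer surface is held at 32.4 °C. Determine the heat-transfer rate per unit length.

Q' = 2πk·ΔT/ln(r₂/r₁) = 2π × 45.9 × 485.6 / ln(0.0593/0.0518) = 1.04×10^6 W/m

Q' = 1.04×10^6 W/m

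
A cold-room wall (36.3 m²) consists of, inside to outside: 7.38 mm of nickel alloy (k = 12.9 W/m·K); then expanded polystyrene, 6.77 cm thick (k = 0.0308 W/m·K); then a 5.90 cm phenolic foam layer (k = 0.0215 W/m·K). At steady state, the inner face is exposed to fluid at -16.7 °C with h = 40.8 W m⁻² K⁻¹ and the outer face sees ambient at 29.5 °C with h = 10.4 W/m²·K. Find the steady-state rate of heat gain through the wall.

Q = 331 W

Series thermal resistances, inner to outer:
  R_conv,in = 1/(hA) = 1/(40.8·36.3) = 6.752×10^-4 K/W
  R_nickel alloy = L/(kA) = 0.00738/(12.9·36.3) = 1.576×10^-5 K/W
  R_expanded polystyrene = L/(kA) = 0.0677/(0.0308·36.3) = 0.06055 K/W
  R_phenolic foam = L/(kA) = 0.0590/(0.0215·36.3) = 0.07560 K/W
  R_conv,out = 1/(hA) = 1/(10.4·36.3) = 0.002649 K/W
ΣR = 6.752×10^-4 + 1.576×10^-5 + 0.06055 + 0.07560 + 0.002649 = 0.1395 K/W
Q = ΔT/ΣR = (-16.7 °C − 29.5 °C)/0.1395 = -331 W
(Negative Q ⇒ heat flows inward; heat gain = 331 W.)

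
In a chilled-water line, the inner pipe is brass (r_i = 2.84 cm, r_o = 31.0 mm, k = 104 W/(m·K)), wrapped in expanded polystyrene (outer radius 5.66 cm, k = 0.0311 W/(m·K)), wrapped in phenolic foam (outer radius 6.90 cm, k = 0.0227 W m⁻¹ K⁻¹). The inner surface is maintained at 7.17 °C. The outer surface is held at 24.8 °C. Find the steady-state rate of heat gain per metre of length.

Resistance network (inner→outer):
  R'_brass = ln(0.0310/0.0284)/(2πk) = 0.08760/(2π·104) = 1.341×10^-4 m·K/W
  R'_expanded polystyrene = ln(0.0566/0.0310)/(2πk) = 0.6020/(2π·0.0311) = 3.081 m·K/W
  R'_phenolic foam = ln(0.0690/0.0566)/(2πk) = 0.1981/(2π·0.0227) = 1.389 m·K/W
ΣR = 1.341×10^-4 + 3.081 + 1.389 = 4.470 m·K/W
Q' = ΔT/ΣR = (7.17 °C − 24.8 °C)/4.470 = -3.94 W/m
(Negative Q' ⇒ heat flows inward; heat gain = 3.94 W/m.)

Q' = 3.94 W/m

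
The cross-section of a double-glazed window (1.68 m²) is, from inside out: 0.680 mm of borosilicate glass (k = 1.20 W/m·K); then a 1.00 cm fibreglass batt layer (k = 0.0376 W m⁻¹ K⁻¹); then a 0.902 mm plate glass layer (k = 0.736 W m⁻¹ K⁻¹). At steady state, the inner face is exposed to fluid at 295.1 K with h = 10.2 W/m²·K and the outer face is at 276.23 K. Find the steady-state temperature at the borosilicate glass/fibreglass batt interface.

T = 290.0 K

Treat each layer as a resistance in series:
  R_conv,in = 1/(hA) = 1/(10.2·1.68) = 0.05836 K/W
  R_borosilicate glass = L/(kA) = 6.80×10^-4/(1.20·1.68) = 3.373×10^-4 K/W
  R_fibreglass batt = L/(kA) = 0.0100/(0.0376·1.68) = 0.1583 K/W
  R_plate glass = L/(kA) = 9.02×10^-4/(0.736·1.68) = 7.295×10^-4 K/W
ΣR = 0.05836 + 3.373×10^-4 + 0.1583 + 7.295×10^-4 = 0.2177 K/W
Q = ΔT/ΣR = (295.1 K − 276.23 K)/0.2177 = 86.68 W
From the inner boundary to the borosilicate glass/fibreglass batt interface, ΣR_partial = 0.05870 K/W.
T_interface = T_in − Q·ΣR_partial = 295.1 K − (86.68)(0.05870) = 290.0 K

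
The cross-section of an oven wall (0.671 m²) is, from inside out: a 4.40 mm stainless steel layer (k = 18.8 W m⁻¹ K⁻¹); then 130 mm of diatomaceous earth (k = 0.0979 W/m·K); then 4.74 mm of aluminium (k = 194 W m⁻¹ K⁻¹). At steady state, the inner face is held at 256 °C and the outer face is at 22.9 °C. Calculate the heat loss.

Series thermal resistances, inner to outer:
  R_stainless steel = L/(kA) = 0.00440/(18.8·0.671) = 3.488×10^-4 K/W
  R_diatomaceous earth = L/(kA) = 0.130/(0.0979·0.671) = 1.979 K/W
  R_aluminium = L/(kA) = 0.00474/(194·0.671) = 3.641×10^-5 K/W
ΣR = 3.488×10^-4 + 1.979 + 3.641×10^-5 = 1.979 K/W
Q = ΔT/ΣR = (256 °C − 22.9 °C)/1.979 = 118 W

Q = 118 W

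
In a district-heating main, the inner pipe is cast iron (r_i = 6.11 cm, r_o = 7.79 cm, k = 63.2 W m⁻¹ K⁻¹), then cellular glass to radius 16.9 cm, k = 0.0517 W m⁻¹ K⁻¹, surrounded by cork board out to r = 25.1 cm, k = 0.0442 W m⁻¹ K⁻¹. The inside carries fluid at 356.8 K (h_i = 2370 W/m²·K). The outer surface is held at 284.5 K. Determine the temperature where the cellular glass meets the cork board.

Treat each layer as a resistance in series:
  R'_conv,in = 1/(2πr h) = 1/(2π·0.0611·2370) = 0.001099 m·K/W
  R'_cast iron = ln(0.0779/0.0611)/(2πk) = 0.2429/(2π·63.2) = 6.117×10^-4 m·K/W
  R'_cellular glass = ln(0.169/0.0779)/(2πk) = 0.7745/(2π·0.0517) = 2.384 m·K/W
  R'_cork board = ln(0.251/0.169)/(2πk) = 0.3956/(2π·0.0442) = 1.424 m·K/W
ΣR = 0.001099 + 6.117×10^-4 + 2.384 + 1.424 = 3.810 m·K/W
Q' = ΔT/ΣR = (356.8 K − 284.5 K)/3.810 = 18.98 W/m
From the inner boundary to the cellular glass/cork board interface, ΣR_partial = 2.386 m·K/W.
T_interface = T_in − Q'·ΣR_partial = 356.8 K − (18.98)(2.386) = 311.5 K

T = 311.5 K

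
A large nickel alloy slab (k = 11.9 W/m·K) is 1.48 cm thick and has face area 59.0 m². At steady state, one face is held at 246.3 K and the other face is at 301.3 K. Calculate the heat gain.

Q = 2610 kW

Q = kA·ΔT/L = 11.9 × 59.0 × |246.3 K − 301.3 K| / 0.0148 = 2.61×10^6 W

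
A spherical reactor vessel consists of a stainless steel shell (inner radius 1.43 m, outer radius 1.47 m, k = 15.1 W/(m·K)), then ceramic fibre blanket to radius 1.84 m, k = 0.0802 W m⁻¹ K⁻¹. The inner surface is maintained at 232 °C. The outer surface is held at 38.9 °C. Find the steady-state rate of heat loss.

Treat each layer as a resistance in series:
  R_stainless steel = (1/1.43 − 1/1.47)/(4πk) = 0.01903/(4π·15.1) = 1.003×10^-4 K/W
  R_ceramic fibre blanket = (1/1.47 − 1/1.84)/(4πk) = 0.1368/(4π·0.0802) = 0.1357 K/W
ΣR = 1.003×10^-4 + 0.1357 = 0.1358 K/W
Q = ΔT/ΣR = (232 °C − 38.9 °C)/0.1358 = 1420 W

Q = 1420 W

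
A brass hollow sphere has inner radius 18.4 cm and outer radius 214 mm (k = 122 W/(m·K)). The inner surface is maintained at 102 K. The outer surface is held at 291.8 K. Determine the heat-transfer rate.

Q = 3.82×10^5 W

Q = 4πk·ΔT/(1/r₁ − 1/r₂) = 4π × 122 × 189.8 / (1/0.184 − 1/0.214) = 3.82×10^5 W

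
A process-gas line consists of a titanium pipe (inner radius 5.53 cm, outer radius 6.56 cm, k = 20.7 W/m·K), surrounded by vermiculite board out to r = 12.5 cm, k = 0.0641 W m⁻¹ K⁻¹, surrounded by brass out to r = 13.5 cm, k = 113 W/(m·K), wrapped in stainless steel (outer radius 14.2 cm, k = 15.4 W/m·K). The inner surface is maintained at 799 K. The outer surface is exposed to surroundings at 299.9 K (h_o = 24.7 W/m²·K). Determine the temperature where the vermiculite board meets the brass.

T = 313.8 K

Resistance network (inner→outer):
  R'_titanium = ln(0.0656/0.0553)/(2πk) = 0.1708/(2π·20.7) = 0.001313 m·K/W
  R'_vermiculite board = ln(0.125/0.0656)/(2πk) = 0.6447/(2π·0.0641) = 1.601 m·K/W
  R'_brass = ln(0.135/0.125)/(2πk) = 0.07696/(2π·113) = 1.084×10^-4 m·K/W
  R'_stainless steel = ln(0.142/0.135)/(2πk) = 0.05055/(2π·15.4) = 5.224×10^-4 m·K/W
  R'_conv,out = 1/(2πr h) = 1/(2π·0.142·24.7) = 0.04538 m·K/W
ΣR = 0.001313 + 1.601 + 1.084×10^-4 + 5.224×10^-4 + 0.04538 = 1.648 m·K/W
Q' = ΔT/ΣR = (799 K − 299.9 K)/1.648 = 302.9 W/m
From the inner boundary to the vermiculite board/brass interface, ΣR_partial = 1.602 m·K/W.
T_interface = T_in − Q'·ΣR_partial = 799 K − (302.9)(1.602) = 313.8 K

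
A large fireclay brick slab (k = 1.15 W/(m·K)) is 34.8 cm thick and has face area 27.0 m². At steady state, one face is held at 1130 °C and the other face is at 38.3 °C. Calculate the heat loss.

Q = 97.4 kW

Q = kA·ΔT/L = 1.15 × 27.0 × |1130 °C − 38.3 °C| / 0.348 = 97400 W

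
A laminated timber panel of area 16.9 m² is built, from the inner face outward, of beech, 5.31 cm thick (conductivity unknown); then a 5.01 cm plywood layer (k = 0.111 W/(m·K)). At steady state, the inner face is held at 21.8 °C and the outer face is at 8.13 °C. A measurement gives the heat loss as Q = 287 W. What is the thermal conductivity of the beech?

k = 0.150 W/m·K

ΣR = ΔT/Q = |21.8 − 8.13|/287 = 0.04763 K/W
Known resistances:
  R_plywood = L/(kA) = 0.0501/(0.111·16.9) = 0.02671 K/W
R_beech = ΣR − ΣR_known = 0.04763 − 0.02671 = 0.02092 K/W
L/(kA) = 0.02092 ⇒ k = 0.0531/(0.02092·16.9) = 0.150 W/m·K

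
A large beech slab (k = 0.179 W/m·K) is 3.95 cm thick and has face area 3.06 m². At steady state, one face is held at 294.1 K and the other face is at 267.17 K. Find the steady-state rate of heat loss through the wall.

Q = kA·ΔT/L = 0.179 × 3.06 × |294.1 K − 267.17 K| / 0.0395 = 373 W

Q = 373 W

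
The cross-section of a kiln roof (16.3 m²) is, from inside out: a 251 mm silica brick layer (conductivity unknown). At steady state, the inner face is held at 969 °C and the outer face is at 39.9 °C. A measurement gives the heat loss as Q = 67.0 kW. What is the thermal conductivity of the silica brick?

k = 1.11 W/m·K

ΣR = ΔT/Q = |969 − 39.9|/67000 = 0.01387 K/W
L/(kA) = 0.01387 ⇒ k = 0.251/(0.01387·16.3) = 1.11 W/m·K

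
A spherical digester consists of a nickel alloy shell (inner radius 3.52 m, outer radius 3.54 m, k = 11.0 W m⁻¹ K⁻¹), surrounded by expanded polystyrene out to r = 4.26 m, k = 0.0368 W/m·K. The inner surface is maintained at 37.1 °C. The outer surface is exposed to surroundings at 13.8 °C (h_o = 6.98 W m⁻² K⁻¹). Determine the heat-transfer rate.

Treat each layer as a resistance in series:
  R_nickel alloy = (1/3.52 − 1/3.54)/(4πk) = 0.001605/(4π·11.0) = 1.161×10^-5 K/W
  R_expanded polystyrene = (1/3.54 − 1/4.26)/(4πk) = 0.04774/(4π·0.0368) = 0.1032 K/W
  R_conv,out = 1/(4πr²h) = 1/(4π·4.26²·6.98) = 6.282×10^-4 K/W
ΣR = 1.161×10^-5 + 0.1032 + 6.282×10^-4 = 0.1038 K/W
Q = ΔT/ΣR = (37.1 °C − 13.8 °C)/0.1038 = 224 W

Q = 224 W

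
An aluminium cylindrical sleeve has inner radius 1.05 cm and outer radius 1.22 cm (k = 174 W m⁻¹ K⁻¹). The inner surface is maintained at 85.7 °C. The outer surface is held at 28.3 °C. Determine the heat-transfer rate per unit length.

Q' = 2πk·ΔT/ln(r₂/r₁) = 2π × 174 × 57.4 / ln(0.0122/0.0105) = 4.18×10^5 W/m

Q' = 418 kW/m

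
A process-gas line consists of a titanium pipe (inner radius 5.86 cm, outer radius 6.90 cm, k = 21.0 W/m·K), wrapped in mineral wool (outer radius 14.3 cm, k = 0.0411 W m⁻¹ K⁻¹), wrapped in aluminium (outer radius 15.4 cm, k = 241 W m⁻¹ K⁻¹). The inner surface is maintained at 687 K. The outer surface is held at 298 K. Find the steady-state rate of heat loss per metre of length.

Q' = 138 W/m

Treat each layer as a resistance in series:
  R'_titanium = ln(0.0690/0.0586)/(2πk) = 0.1634/(2π·21.0) = 0.001238 m·K/W
  R'_mineral wool = ln(0.143/0.0690)/(2πk) = 0.7287/(2π·0.0411) = 2.822 m·K/W
  R'_aluminium = ln(0.154/0.143)/(2πk) = 0.07411/(2π·241) = 4.894×10^-5 m·K/W
ΣR = 0.001238 + 2.822 + 4.894×10^-5 = 2.823 m·K/W
Q' = ΔT/ΣR = (687 K − 298 K)/2.823 = 138 W/m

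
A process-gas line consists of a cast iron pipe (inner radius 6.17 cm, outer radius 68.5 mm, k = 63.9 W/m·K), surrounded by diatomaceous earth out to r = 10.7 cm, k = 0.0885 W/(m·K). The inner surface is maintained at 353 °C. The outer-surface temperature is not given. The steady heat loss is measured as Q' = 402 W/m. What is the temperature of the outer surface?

Series resistances:
  R'_cast iron = ln(0.0685/0.0617)/(2πk) = 0.1045/(2π·63.9) = 2.604×10^-4 m·K/W
  R'_diatomaceous earth = ln(0.107/0.0685)/(2πk) = 0.4460/(2π·0.0885) = 0.8021 m·K/W
ΣR = 0.8023 m·K/W
ΔT = Q'·ΣR = 402 × 0.8023 = 322.5 K
Heat flows outward, so T_out = T_in − ΔT = 353 − 322.5 = 30.5 °C

T_out = 30.5 °C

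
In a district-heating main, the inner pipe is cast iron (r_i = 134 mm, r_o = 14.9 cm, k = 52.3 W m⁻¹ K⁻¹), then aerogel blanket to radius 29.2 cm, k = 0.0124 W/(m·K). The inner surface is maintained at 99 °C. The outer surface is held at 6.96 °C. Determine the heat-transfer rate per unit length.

Q' = 10.7 W/m

Treat each layer as a resistance in series:
  R'_cast iron = ln(0.149/0.134)/(2πk) = 0.1061/(2π·52.3) = 3.229×10^-4 m·K/W
  R'_aerogel blanket = ln(0.292/0.149)/(2πk) = 0.6728/(2π·0.0124) = 8.636 m·K/W
ΣR = 3.229×10^-4 + 8.636 = 8.636 m·K/W
Q' = ΔT/ΣR = (99 °C − 6.96 °C)/8.636 = 10.7 W/m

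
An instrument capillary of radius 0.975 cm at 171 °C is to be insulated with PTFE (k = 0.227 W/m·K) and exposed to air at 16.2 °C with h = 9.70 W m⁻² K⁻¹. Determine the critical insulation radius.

For a cylinder, r_cr = k_ins/h = 0.227/9.70 = 0.0234 m = 2.34 cm

r_cr = 2.34 cm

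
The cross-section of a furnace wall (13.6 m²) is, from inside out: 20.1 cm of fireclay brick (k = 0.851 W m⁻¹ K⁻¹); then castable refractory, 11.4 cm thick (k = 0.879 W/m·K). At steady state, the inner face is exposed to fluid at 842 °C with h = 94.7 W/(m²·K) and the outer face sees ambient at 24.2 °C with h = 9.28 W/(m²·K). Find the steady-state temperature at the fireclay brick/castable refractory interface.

T = 425 °C

Series thermal resistances, inner to outer:
  R_conv,in = 1/(hA) = 1/(94.7·13.6) = 7.764×10^-4 K/W
  R_fireclay brick = L/(kA) = 0.201/(0.851·13.6) = 0.01737 K/W
  R_castable refractory = L/(kA) = 0.114/(0.879·13.6) = 0.009536 K/W
  R_conv,out = 1/(hA) = 1/(9.28·13.6) = 0.007923 K/W
ΣR = 7.764×10^-4 + 0.01737 + 0.009536 + 0.007923 = 0.03561 K/W
Q = ΔT/ΣR = (842 °C − 24.2 °C)/0.03561 = 22970 W
From the inner boundary to the fireclay brick/castable refractory interface, ΣR_partial = 0.01815 K/W.
T_interface = T_in − Q·ΣR_partial = 842 °C − (22970)(0.01815) = 425 °C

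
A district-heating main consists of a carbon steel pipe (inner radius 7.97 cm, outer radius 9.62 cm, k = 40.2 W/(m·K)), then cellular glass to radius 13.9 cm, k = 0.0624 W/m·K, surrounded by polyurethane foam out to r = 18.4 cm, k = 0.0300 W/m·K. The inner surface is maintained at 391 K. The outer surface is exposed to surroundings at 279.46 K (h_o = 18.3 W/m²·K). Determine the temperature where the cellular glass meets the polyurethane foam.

Resistance network (inner→outer):
  R'_carbon steel = ln(0.0962/0.0797)/(2πk) = 0.1882/(2π·40.2) = 7.449×10^-4 m·K/W
  R'_cellular glass = ln(0.139/0.0962)/(2πk) = 0.3680/(2π·0.0624) = 0.9387 m·K/W
  R'_polyurethane foam = ln(0.184/0.139)/(2πk) = 0.2805/(2π·0.0300) = 1.488 m·K/W
  R'_conv,out = 1/(2πr h) = 1/(2π·0.184·18.3) = 0.04727 m·K/W
ΣR = 7.449×10^-4 + 0.9387 + 1.488 + 0.04727 = 2.475 m·K/W
Q' = ΔT/ΣR = (391 K − 279.46 K)/2.475 = 45.07 W/m
From the inner boundary to the cellular glass/polyurethane foam interface, ΣR_partial = 0.9394 m·K/W.
T_interface = T_in − Q'·ΣR_partial = 391 K − (45.07)(0.9394) = 348.7 K

T = 348.7 K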